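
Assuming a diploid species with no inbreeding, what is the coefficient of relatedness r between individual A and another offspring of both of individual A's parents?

Each parent–offspring link contributes a factor of 1/2, and independent paths through distinct common ancestors add.
Full sibs share both parents — two paths of length 2: r = 2·(1/2)^2 = 1/2.

0.5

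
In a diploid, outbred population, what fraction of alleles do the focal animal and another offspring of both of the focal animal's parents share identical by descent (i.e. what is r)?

Each parent–offspring link contributes a factor of 1/2, and independent paths through distinct common ancestors add.
Full sibs share both parents — two paths of length 2: r = 2·(1/2)^2 = 1/2.

0.5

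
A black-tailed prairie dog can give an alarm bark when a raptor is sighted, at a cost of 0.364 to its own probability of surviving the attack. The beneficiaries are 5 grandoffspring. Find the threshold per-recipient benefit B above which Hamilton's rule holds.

r to a grandoffspring = 0.25 (two parent–offspring links: r = (1/2)^2 = 1/4).
Hamilton's rule with n recipients of equal r: n·r·B > C, so B > C/(n·r) = 0.364/(5·0.25) = 0.2912.

0.2912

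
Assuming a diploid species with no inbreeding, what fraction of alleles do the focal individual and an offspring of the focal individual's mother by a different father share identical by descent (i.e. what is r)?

0.25

Each parent–offspring link contributes a factor of 1/2, and independent paths through distinct common ancestors add.
Half-sibs share one parent — one path of length 2: r = (1/2)^2 = 1/4.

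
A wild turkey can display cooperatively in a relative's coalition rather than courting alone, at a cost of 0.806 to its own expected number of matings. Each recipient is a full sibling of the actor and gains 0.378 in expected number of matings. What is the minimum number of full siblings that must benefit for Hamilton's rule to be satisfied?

5

r to a full sibling = 0.5 (full sibs share both parents — two paths of length 2: r = 2·(1/2)^2 = 1/2).
Hamilton's rule: n·r·B > C  ⇒  n > C/(r·B) = 0.806/(0.5·0.378) = 4.265.
The smallest integer exceeding 4.265 is 5.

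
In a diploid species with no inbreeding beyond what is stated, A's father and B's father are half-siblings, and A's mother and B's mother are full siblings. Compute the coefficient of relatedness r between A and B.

0.1875

Relatedness sums over independent paths through distinct common ancestors.
A and B are related in two ways: half first cousins through their fathers (r = 1/16) and first cousins through their mothers (r = 1/8).
r = 1/16 + 1/8 = 0.1875.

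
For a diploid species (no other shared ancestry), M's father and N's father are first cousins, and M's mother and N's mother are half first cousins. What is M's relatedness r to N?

Independent pedigree routes through distinct common ancestors add.
M and N are related in two ways: second cousins through their fathers (r = 1/32) and half second cousins through their mothers (r = 1/64).
r = 1/32 + 1/64 = 3/64 = 0.046875.

0.046875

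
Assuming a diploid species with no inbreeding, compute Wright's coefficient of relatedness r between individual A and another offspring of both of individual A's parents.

0.5

Each parent–offspring link contributes a factor of 1/2, and independent paths through distinct common ancestors add.
Full sibs share both parents — two paths of length 2: r = 2·(1/2)^2 = 1/2.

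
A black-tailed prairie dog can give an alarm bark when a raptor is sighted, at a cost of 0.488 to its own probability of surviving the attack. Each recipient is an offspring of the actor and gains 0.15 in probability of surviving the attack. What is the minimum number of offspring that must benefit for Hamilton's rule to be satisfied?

7

r to an offspring = 1/2 (one parent–offspring link: r = (1/2)^1 = 1/2).
Hamilton's rule: n·r·B > C  ⇒  n > C/(r·B) = 0.488/(0.5·0.15) = 6.507.
The smallest integer exceeding 6.507 is 7.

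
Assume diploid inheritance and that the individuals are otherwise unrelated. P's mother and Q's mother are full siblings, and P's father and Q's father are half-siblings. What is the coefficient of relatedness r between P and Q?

0.1875

With two independent routes of shared ancestry, r is the sum of the two contributions.
P and Q are related in two ways: first cousins through their mothers (r = 1/8) and half first cousins through their fathers (r = 1/16).
r = 1/8 + 1/16 = 3/16 = 0.1875.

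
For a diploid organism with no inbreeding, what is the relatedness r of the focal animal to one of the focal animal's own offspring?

0.5

Each parent–offspring link contributes a factor of 1/2, and independent paths through distinct common ancestors add.
One parent–offspring link: r = (1/2)^1 = 1/2.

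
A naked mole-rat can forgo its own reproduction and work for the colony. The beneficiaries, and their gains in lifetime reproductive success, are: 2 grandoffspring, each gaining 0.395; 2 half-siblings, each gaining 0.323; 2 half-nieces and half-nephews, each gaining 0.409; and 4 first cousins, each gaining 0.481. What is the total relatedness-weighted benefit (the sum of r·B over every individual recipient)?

r to a grandoffspring = 0.25 (two parent–offspring links: r = (1/2)^2 = 1/4).
r to a half-sibling = 0.25 (half-sibs share one parent — one path of length 2: r = (1/2)^2 = 1/4).
r to a half-niece or half-nephew = 0.125 (half-aunt/uncle↔niece/nephew: one path of length 3: r = (1/2)^3 = 1/8).
r to a first cousin = 1/8 (first cousins share one grandparent pair — two paths of length 4: r = 2·(1/2)^4 = 1/8).
Summing one r·B term per recipient: 2·0.25·0.395 + 2·0.25·0.323 + 2·0.125·0.409 + 4·0.125·0.481 = 0.70175.

0.70175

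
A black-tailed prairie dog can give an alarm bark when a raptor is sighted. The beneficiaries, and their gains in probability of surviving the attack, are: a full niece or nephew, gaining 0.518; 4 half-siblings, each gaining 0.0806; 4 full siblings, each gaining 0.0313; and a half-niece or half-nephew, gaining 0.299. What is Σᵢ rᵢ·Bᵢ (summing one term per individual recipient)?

0.310075

r to a full niece or nephew = 1/4 (full aunt/uncle↔niece/nephew: two paths of length 3 through the shared grandparent pair: r = 2·(1/2)^3 = 1/4).
r to a half-sibling = 0.25 (half-sibs share one parent — one path of length 2: r = (1/2)^2 = 1/4).
r to a full sibling = 1/2 (full sibs share both parents — two paths of length 2: r = 2·(1/2)^2 = 1/2).
r to a half-niece or half-nephew = 1/8 (half-aunt/uncle↔niece/nephew: one path of length 3: r = (1/2)^3 = 1/8).
Summing one r·B term per recipient: 1·0.25·0.518 + 4·0.25·0.0806 + 4·0.5·0.0313 + 1·0.125·0.299 = 0.310075.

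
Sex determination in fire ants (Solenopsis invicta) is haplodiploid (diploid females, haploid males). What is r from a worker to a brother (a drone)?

0.25

Her haploid brother carries none of their father's genes and a random half of their mother's genome; that half matches the maternal half of her own genome with probability 1/2: r = 1/2 · 1/2 = 1/4.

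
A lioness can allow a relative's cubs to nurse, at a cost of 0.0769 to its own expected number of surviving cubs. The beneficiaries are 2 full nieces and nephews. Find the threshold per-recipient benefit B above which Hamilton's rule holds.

r to a full niece or nephew = 1/4 (full aunt/uncle↔niece/nephew: two paths of length 3 through the shared grandparent pair: r = 2·(1/2)^3 = 1/4).
Hamilton's rule with n recipients of equal r: n·r·B > C, so B > C/(n·r) = 0.0769/(2·0.25) = 0.1538.

0.1538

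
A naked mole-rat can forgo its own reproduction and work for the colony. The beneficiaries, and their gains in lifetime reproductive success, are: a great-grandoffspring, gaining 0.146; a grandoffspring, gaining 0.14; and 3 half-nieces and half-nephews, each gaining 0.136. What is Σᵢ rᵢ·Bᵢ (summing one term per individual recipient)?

r to a great-grandoffspring = 0.125 (three parent–offspring links: r = (1/2)^3 = 1/8).
r to a grandoffspring = 1/4 (two parent–offspring links: r = (1/2)^2 = 1/4).
r to a half-niece or half-nephew = 0.125 (half-aunt/uncle↔niece/nephew: one path of length 3: r = (1/2)^3 = 1/8).
Summing one r·B term per recipient: 1·0.125·0.146 + 1·0.25·0.14 + 3·0.125·0.136 = 0.10425.

0.10425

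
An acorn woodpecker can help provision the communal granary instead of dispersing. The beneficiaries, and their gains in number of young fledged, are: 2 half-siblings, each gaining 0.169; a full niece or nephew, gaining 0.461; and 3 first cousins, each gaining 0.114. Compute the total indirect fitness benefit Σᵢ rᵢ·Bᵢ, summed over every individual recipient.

r to a half-sibling = 0.25 (half-sibs share one parent — one path of length 2: r = (1/2)^2 = 1/4).
r to a full niece or nephew = 0.25 (full aunt/uncle↔niece/nephew: two paths of length 3 through the shared grandparent pair: r = 2·(1/2)^3 = 1/4).
r to a first cousin = 0.125 (first cousins share one grandparent pair — two paths of length 4: r = 2·(1/2)^4 = 1/8).
Summing one r·B term per recipient: 2·0.25·0.169 + 1·0.25·0.461 + 3·0.125·0.114 = 0.2425.

0.2425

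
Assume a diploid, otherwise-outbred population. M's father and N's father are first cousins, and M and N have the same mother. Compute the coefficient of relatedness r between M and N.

Relatedness sums over independent paths through distinct common ancestors.
M and N are related in two ways: second cousins through their fathers (r = 1/32) and half-sibs through their shared mother (r = 1/4).
r = 1/32 + 1/4 = 0.28125.

0.28125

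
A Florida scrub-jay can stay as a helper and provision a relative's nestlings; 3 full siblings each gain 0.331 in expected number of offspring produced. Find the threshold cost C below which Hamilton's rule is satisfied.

0.4965

r to a full sibling = 0.5 (full sibs share both parents — two paths of length 2: r = 2·(1/2)^2 = 1/2).
Hamilton's rule: n·r·B > C, so the trait is favored while C < n·r·B = 3·0.5·0.331 = 0.4965.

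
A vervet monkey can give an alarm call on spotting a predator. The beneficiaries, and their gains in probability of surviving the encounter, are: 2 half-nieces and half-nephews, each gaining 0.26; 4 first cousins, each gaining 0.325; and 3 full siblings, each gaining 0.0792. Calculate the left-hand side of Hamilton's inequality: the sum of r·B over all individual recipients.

r to a half-niece or half-nephew = 0.125 (half-aunt/uncle↔niece/nephew: one path of length 3: r = (1/2)^3 = 1/8).
r to a first cousin = 1/8 (first cousins share one grandparent pair — two paths of length 4: r = 2·(1/2)^4 = 1/8).
r to a full sibling = 1/2 (full sibs share both parents — two paths of length 2: r = 2·(1/2)^2 = 1/2).
Summing one r·B term per recipient: 2·0.125·0.26 + 4·0.125·0.325 + 3·0.5·0.0792 = 0.3463.

0.3463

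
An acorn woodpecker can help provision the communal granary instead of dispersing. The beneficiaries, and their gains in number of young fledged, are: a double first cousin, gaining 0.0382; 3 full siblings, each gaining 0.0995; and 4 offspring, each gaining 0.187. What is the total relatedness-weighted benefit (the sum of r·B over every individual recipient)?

0.5328

r to a double first cousin = 0.25 (double first cousins share both grandparent pairs — four paths of length 4: r = 4·(1/2)^4 = 1/4).
r to a full sibling = 1/2 (full sibs share both parents — two paths of length 2: r = 2·(1/2)^2 = 1/2).
r to an offspring = 1/2 (one parent–offspring link: r = (1/2)^1 = 1/2).
Summing one r·B term per recipient: 1·0.25·0.0382 + 3·0.5·0.0995 + 4·0.5·0.187 = 0.5328.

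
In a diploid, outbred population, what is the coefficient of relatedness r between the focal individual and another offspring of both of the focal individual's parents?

Each parent–offspring link contributes a factor of 1/2, and independent paths through distinct common ancestors add.
Full sibs share both parents — two paths of length 2: r = 2·(1/2)^2 = 1/2.

0.5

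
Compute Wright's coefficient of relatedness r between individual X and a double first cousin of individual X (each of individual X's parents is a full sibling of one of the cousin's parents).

Each parent–offspring link contributes a factor of 1/2, and independent paths through distinct common ancestors add.
Double first cousins share both grandparent pairs — four paths of length 4: r = 4·(1/2)^4 = 1/4.

0.25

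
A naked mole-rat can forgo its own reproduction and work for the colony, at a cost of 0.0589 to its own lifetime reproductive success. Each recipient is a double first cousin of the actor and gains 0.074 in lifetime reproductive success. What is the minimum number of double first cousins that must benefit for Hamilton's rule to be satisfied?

r to a double first cousin = 1/4 (double first cousins share both grandparent pairs — four paths of length 4: r = 4·(1/2)^4 = 1/4).
Hamilton's rule: n·r·B > C  ⇒  n > C/(r·B) = 0.0589/(0.25·0.074) = 3.184.
The smallest integer exceeding 3.184 is 4.

4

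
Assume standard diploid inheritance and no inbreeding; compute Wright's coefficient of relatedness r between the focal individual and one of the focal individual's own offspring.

0.5

Each parent–offspring link contributes a factor of 1/2, and independent paths through distinct common ancestors add.
One parent–offspring link: r = (1/2)^1 = 1/2.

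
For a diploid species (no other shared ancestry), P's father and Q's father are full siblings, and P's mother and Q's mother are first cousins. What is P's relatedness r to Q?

With two independent routes of shared ancestry, r is the sum of the two contributions.
P and Q are related in two ways: first cousins through their fathers (r = 1/8) and second cousins through their mothers (r = 1/32).
r = 1/8 + 1/32 = 0.15625.

0.15625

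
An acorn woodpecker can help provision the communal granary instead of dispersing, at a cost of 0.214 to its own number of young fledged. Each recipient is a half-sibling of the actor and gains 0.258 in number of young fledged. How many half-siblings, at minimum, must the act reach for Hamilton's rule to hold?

4

r to a half-sibling = 1/4 (half-sibs share one parent — one path of length 2: r = (1/2)^2 = 1/4).
Hamilton's rule: n·r·B > C  ⇒  n > C/(r·B) = 0.214/(0.25·0.258) = 3.318.
The smallest integer exceeding 3.318 is 4.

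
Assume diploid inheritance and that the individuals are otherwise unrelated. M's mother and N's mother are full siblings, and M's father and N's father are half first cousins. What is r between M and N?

Independent pedigree routes through distinct common ancestors add.
M and N are related in two ways: first cousins through their mothers (r = 1/8) and half second cousins through their fathers (r = 1/64).
r = 1/8 + 1/64 = 0.140625.

0.140625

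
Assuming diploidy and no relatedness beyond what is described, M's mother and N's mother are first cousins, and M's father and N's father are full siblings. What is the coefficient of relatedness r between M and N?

0.15625

Independent pedigree routes through distinct common ancestors add.
M and N are related in two ways: second cousins through their mothers (r = 1/32) and first cousins through their fathers (r = 1/8).
r = 1/32 + 1/8 = 5/32 = 0.15625.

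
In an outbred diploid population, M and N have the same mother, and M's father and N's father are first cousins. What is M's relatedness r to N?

0.28125

With two independent routes of shared ancestry, r is the sum of the two contributions.
M and N are related in two ways: half-sibs through their shared mother (r = 1/4) and second cousins through their fathers (r = 1/32).
r = 1/4 + 1/32 = 0.28125.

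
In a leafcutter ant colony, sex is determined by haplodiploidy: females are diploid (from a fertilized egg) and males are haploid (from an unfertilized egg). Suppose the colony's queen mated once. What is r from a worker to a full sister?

Haplodiploid full sisters inherit their father's entire haploid genome identically (contributing 1/2) and on average half of their mother's contribution (1/2 · 1/2 = 1/4); r = 1/2 + 1/4 = 3/4.

0.75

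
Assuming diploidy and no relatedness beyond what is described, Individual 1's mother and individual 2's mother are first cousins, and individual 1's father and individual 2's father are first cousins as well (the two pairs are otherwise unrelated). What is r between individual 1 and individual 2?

Relatedness sums over independent paths through distinct common ancestors.
Individual 1 and individual 2 are related in two ways: second cousins through their mothers (r = 1/32) and second cousins through their fathers (r = 1/32).
r = 1/32 + 1/32 = 1/16 = 0.0625.

0.0625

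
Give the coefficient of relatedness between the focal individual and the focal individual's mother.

0.5

Each parent–offspring link contributes a factor of 1/2, and independent paths through distinct common ancestors add.
One parent–offspring link: r = (1/2)^1 = 1/2.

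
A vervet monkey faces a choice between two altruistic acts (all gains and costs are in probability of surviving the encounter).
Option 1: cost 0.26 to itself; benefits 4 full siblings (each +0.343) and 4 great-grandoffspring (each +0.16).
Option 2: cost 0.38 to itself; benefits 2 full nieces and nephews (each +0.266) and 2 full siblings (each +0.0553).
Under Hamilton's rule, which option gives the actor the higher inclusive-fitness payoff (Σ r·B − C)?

Option 1: r to a full sibling = 0.5.
Option 1: r to a great-grandoffspring = 0.125.
Option 1: Σ r·B − C = (4·0.5·0.343 + 4·0.125·0.16) − 0.26 = 0.506.
Option 2: r to a full niece or nephew = 0.25.
Option 2: r to a full sibling = 0.5.
Option 2: Σ r·B − C = (2·0.25·0.266 + 2·0.5·0.0553) − 0.38 = -0.1917.
Option 1 has the higher net inclusive-fitness payoff.

Option 1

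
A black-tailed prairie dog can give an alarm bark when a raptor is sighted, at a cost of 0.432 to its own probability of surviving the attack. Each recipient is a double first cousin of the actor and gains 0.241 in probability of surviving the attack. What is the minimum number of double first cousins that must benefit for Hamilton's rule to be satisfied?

r to a double first cousin = 0.25 (double first cousins share both grandparent pairs — four paths of length 4: r = 4·(1/2)^4 = 1/4).
Hamilton's rule: n·r·B > C  ⇒  n > C/(r·B) = 0.432/(0.25·0.241) = 7.17.
The smallest integer exceeding 7.17 is 8.

8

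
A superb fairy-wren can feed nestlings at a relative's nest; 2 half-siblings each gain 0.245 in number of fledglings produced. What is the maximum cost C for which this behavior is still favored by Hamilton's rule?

0.1225

r to a half-sibling = 1/4 (half-sibs share one parent — one path of length 2: r = (1/2)^2 = 1/4).
Hamilton's rule: n·r·B > C, so the trait is favored while C < n·r·B = 2·0.25·0.245 = 0.1225.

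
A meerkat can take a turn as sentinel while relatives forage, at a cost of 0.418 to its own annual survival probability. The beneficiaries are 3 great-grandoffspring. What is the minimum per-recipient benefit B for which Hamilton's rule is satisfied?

r to a great-grandoffspring = 0.125 (three parent–offspring links: r = (1/2)^3 = 1/8).
Hamilton's rule with n recipients of equal r: n·r·B > C, so B > C/(n·r) = 0.418/(3·0.125) = 1.1147.

1.1147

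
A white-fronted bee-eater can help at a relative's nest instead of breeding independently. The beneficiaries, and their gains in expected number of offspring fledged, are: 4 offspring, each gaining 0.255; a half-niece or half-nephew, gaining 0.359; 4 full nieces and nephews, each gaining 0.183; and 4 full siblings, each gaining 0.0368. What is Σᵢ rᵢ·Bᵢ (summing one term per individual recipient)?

r to an offspring = 0.5 (one parent–offspring link: r = (1/2)^1 = 1/2).
r to a half-niece or half-nephew = 0.125 (half-aunt/uncle↔niece/nephew: one path of length 3: r = (1/2)^3 = 1/8).
r to a full niece or nephew = 1/4 (full aunt/uncle↔niece/nephew: two paths of length 3 through the shared grandparent pair: r = 2·(1/2)^3 = 1/4).
r to a full sibling = 1/2 (full sibs share both parents — two paths of length 2: r = 2·(1/2)^2 = 1/2).
Summing one r·B term per recipient: 4·0.5·0.255 + 1·0.125·0.359 + 4·0.25·0.183 + 4·0.5·0.0368 = 0.811475.

0.811475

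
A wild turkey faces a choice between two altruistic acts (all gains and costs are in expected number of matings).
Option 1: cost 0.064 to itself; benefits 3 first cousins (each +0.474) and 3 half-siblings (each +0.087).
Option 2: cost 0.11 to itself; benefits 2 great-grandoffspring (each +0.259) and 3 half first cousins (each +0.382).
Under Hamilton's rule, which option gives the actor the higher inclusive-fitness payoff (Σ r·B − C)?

Option 1

Option 1: r to a first cousin = 0.125.
Option 1: r to a half-sibling = 0.25.
Option 1: Σ r·B − C = (3·0.125·0.474 + 3·0.25·0.087) − 0.064 = 0.179.
Option 2: r to a great-grandoffspring = 0.125.
Option 2: r to a half first cousin = 0.0625.
Option 2: Σ r·B − C = (2·0.125·0.259 + 3·0.0625·0.382) − 0.11 = 0.026375.
Option 1 has the higher net inclusive-fitness payoff.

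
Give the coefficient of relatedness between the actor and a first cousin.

0.125

Each parent–offspring link contributes a factor of 1/2, and independent paths through distinct common ancestors add.
First cousins share one grandparent pair — two paths of length 4: r = 2·(1/2)^4 = 1/8.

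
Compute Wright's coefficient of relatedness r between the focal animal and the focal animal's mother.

0.5

Each parent–offspring link contributes a factor of 1/2, and independent paths through distinct common ancestors add.
One parent–offspring link: r = (1/2)^1 = 1/2.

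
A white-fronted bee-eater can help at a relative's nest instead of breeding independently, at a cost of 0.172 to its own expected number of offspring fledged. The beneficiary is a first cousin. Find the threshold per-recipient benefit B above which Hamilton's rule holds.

1.376

r to a first cousin = 0.125 (first cousins share one grandparent pair — two paths of length 4: r = 2·(1/2)^4 = 1/8).
Hamilton's rule with n recipients of equal r: n·r·B > C, so B > C/(n·r) = 0.172/(1·0.125) = 1.376.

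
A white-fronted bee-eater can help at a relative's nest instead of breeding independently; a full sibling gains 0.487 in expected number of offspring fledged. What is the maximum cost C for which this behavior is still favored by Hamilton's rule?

0.2435

r to a full sibling = 0.5 (full sibs share both parents — two paths of length 2: r = 2·(1/2)^2 = 1/2).
Hamilton's rule: n·r·B > C, so the trait is favored while C < n·r·B = 1·0.5·0.487 = 0.2435.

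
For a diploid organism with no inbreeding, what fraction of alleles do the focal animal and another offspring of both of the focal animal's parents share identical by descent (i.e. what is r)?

0.5

Each parent–offspring link contributes a factor of 1/2, and independent paths through distinct common ancestors add.
Full sibs share both parents — two paths of length 2: r = 2·(1/2)^2 = 1/2.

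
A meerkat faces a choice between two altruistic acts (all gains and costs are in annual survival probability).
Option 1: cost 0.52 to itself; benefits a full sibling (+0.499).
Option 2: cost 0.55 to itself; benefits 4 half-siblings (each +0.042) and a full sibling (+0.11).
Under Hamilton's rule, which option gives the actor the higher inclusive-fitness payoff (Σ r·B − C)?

Option 1: r to a full sibling = 0.5.
Option 1: Σ r·B − C = (1·0.5·0.499) − 0.52 = -0.2705.
Option 2: r to a half-sibling = 0.25.
Option 2: r to a full sibling = 0.5.
Option 2: Σ r·B − C = (4·0.25·0.042 + 1·0.5·0.11) − 0.55 = -0.453.
Option 1 has the higher net inclusive-fitness payoff.

Option 1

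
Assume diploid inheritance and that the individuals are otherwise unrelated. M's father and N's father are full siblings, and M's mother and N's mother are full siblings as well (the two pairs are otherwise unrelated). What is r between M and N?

0.25

Relatedness sums over independent paths through distinct common ancestors.
M and N are related in two ways: first cousins through their fathers (r = 1/8) and first cousins through their mothers (r = 1/8) — i.e. double first cousins.
r = 1/8 + 1/8 = 0.25.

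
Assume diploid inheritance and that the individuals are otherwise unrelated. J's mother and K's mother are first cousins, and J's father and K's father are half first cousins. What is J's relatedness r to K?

Independent pedigree routes through distinct common ancestors add.
J and K are related in two ways: second cousins through their mothers (r = 1/32) and half second cousins through their fathers (r = 1/64).
r = 1/32 + 1/64 = 3/64 = 0.046875.

0.046875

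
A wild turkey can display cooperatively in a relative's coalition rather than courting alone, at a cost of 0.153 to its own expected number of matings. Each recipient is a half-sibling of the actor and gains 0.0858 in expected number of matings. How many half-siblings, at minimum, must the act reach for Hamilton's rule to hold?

r to a half-sibling = 0.25 (half-sibs share one parent — one path of length 2: r = (1/2)^2 = 1/4).
Hamilton's rule: n·r·B > C  ⇒  n > C/(r·B) = 0.153/(0.25·0.0858) = 7.133.
The smallest integer exceeding 7.133 is 8.

8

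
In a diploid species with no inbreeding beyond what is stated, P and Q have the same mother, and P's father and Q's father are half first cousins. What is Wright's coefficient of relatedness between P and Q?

Independent pedigree routes through distinct common ancestors add.
P and Q are related in two ways: half-sibs through their shared mother (r = 1/4) and half second cousins through their fathers (r = 1/64).
r = 1/4 + 1/64 = 0.265625.

0.265625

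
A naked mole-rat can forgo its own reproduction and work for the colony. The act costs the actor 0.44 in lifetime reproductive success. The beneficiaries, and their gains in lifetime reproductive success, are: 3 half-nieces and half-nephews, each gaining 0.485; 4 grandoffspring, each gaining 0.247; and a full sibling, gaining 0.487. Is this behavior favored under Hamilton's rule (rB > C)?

Hamilton's rule: the trait is favored when the sum of r·B over every recipient exceeds the actor's cost C.
r to a half-niece or half-nephew = 1/8 (half-aunt/uncle↔niece/nephew: one path of length 3: r = (1/2)^3 = 1/8).
r to a grandoffspring = 1/4 (two parent–offspring links: r = (1/2)^2 = 1/4).
r to a full sibling = 0.5 (full sibs share both parents — two paths of length 2: r = 2·(1/2)^2 = 1/2).
Summing one r·B term per recipient: 3·0.125·0.485 + 4·0.25·0.247 + 1·0.5·0.487 = 0.672375.
0.672375 > 0.44: the indirect benefit exceeds the cost.

Yes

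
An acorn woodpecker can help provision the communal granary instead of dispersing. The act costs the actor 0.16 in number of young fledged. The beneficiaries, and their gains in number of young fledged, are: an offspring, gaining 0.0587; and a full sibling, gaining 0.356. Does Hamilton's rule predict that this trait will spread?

Hamilton's rule: the trait is favored when the sum of r·B over every recipient exceeds the actor's cost C.
r to an offspring = 1/2 (one parent–offspring link: r = (1/2)^1 = 1/2).
r to a full sibling = 0.5 (full sibs share both parents — two paths of length 2: r = 2·(1/2)^2 = 1/2).
Summing one r·B term per recipient: 1·0.5·0.0587 + 1·0.5·0.356 = 0.20735.
0.20735 > 0.16: the indirect benefit exceeds the cost.

Yes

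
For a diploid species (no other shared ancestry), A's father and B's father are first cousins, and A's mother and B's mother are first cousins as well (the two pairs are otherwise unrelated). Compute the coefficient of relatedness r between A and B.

0.0625

Independent pedigree routes through distinct common ancestors add.
A and B are related in two ways: second cousins through their fathers (r = 1/32) and second cousins through their mothers (r = 1/32).
r = 1/32 + 1/32 = 0.0625.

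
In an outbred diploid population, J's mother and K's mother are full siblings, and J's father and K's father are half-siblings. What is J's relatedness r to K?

0.1875

With two independent routes of shared ancestry, r is the sum of the two contributions.
J and K are related in two ways: first cousins through their mothers (r = 1/8) and half first cousins through their fathers (r = 1/16).
r = 1/8 + 1/16 = 0.1875.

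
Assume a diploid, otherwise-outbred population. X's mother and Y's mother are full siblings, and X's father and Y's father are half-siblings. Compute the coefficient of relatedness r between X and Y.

0.1875

Relatedness sums over independent paths through distinct common ancestors.
X and Y are related in two ways: first cousins through their mothers (r = 1/8) and half first cousins through their fathers (r = 1/16).
r = 1/8 + 1/16 = 0.1875.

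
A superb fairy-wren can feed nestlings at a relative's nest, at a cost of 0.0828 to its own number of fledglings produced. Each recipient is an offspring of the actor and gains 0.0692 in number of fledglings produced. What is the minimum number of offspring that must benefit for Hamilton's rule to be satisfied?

3

r to an offspring = 1/2 (one parent–offspring link: r = (1/2)^1 = 1/2).
Hamilton's rule: n·r·B > C  ⇒  n > C/(r·B) = 0.0828/(0.5·0.0692) = 2.393.
The smallest integer exceeding 2.393 is 3.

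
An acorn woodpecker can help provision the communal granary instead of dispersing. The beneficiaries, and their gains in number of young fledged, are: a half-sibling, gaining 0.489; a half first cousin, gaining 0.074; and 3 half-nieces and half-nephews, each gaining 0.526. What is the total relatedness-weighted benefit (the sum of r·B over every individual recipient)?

r to a half-sibling = 1/4 (half-sibs share one parent — one path of length 2: r = (1/2)^2 = 1/4).
r to a half first cousin = 0.0625 (half first cousins share one grandparent — one path of length 4: r = (1/2)^4 = 1/16).
r to a half-niece or half-nephew = 0.125 (half-aunt/uncle↔niece/nephew: one path of length 3: r = (1/2)^3 = 1/8).
Summing one r·B term per recipient: 1·0.25·0.489 + 1·0.0625·0.074 + 3·0.125·0.526 = 0.324125.

0.324125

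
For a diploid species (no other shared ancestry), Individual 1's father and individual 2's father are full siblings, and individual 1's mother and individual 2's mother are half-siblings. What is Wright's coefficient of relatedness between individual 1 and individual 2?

0.1875

With two independent routes of shared ancestry, r is the sum of the two contributions.
Individual 1 and individual 2 are related in two ways: first cousins through their fathers (r = 1/8) and half first cousins through their mothers (r = 1/16).
r = 1/8 + 1/16 = 3/16 = 0.1875.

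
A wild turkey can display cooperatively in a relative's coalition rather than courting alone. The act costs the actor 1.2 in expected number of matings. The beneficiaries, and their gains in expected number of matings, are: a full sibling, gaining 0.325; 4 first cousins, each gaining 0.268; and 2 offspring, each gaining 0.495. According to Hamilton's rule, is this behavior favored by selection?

No

Hamilton's rule: the trait is favored when the sum of r·B over every recipient exceeds the actor's cost C.
r to a full sibling = 1/2 (full sibs share both parents — two paths of length 2: r = 2·(1/2)^2 = 1/2).
r to a first cousin = 0.125 (first cousins share one grandparent pair — two paths of length 4: r = 2·(1/2)^4 = 1/8).
r to an offspring = 0.5 (one parent–offspring link: r = (1/2)^1 = 1/2).
Summing one r·B term per recipient: 1·0.5·0.325 + 4·0.125·0.268 + 2·0.5·0.495 = 0.7915.
0.7915 < 1.2: the indirect benefit is less than the cost.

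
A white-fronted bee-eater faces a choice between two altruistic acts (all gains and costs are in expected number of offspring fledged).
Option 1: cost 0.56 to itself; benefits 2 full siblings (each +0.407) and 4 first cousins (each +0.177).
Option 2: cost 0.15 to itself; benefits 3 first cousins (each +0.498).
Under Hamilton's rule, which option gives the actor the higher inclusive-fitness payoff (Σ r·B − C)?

Option 2

Option 1: r to a full sibling = 0.5.
Option 1: r to a first cousin = 0.125.
Option 1: Σ r·B − C = (2·0.5·0.407 + 4·0.125·0.177) − 0.56 = -0.0645.
Option 2: r to a first cousin = 0.125.
Option 2: Σ r·B − C = (3·0.125·0.498) − 0.15 = 0.03675.
Option 2 has the higher net inclusive-fitness payoff.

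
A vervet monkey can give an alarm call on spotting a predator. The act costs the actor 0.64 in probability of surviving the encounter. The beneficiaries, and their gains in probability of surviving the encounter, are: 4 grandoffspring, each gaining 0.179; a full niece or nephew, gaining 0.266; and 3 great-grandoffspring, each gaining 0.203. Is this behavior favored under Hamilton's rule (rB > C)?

No

Hamilton's rule: the trait is favored when the sum of r·B over every recipient exceeds the actor's cost C.
r to a grandoffspring = 0.25 (two parent–offspring links: r = (1/2)^2 = 1/4).
r to a full niece or nephew = 0.25 (full aunt/uncle↔niece/nephew: two paths of length 3 through the shared grandparent pair: r = 2·(1/2)^3 = 1/4).
r to a great-grandoffspring = 0.125 (three parent–offspring links: r = (1/2)^3 = 1/8).
Summing one r·B term per recipient: 4·0.25·0.179 + 1·0.25·0.266 + 3·0.125·0.203 = 0.321625.
0.321625 < 0.64: the indirect benefit is less than the cost.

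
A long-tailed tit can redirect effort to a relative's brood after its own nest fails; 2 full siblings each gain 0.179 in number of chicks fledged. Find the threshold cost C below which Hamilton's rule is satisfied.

0.179

r to a full sibling = 1/2 (full sibs share both parents — two paths of length 2: r = 2·(1/2)^2 = 1/2).
Hamilton's rule: n·r·B > C, so the trait is favored while C < n·r·B = 2·0.5·0.179 = 0.179.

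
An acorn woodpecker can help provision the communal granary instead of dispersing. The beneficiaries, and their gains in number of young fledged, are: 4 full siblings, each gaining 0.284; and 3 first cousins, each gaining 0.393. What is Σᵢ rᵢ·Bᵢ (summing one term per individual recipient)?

0.715375

r to a full sibling = 0.5 (full sibs share both parents — two paths of length 2: r = 2·(1/2)^2 = 1/2).
r to a first cousin = 1/8 (first cousins share one grandparent pair — two paths of length 4: r = 2·(1/2)^4 = 1/8).
Summing one r·B term per recipient: 4·0.5·0.284 + 3·0.125·0.393 = 0.715375.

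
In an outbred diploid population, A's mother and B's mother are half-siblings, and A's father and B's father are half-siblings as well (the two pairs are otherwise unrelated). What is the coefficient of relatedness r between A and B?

0.125

Independent pedigree routes through distinct common ancestors add.
A and B are related in two ways: half first cousins through their mothers (r = 1/16) and half first cousins through their fathers (r = 1/16).
r = 1/16 + 1/16 = 0.125.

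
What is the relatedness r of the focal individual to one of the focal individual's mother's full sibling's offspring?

0.125

Each parent–offspring link contributes a factor of 1/2, and independent paths through distinct common ancestors add.
First cousins share one grandparent pair — two paths of length 4: r = 2·(1/2)^4 = 1/8.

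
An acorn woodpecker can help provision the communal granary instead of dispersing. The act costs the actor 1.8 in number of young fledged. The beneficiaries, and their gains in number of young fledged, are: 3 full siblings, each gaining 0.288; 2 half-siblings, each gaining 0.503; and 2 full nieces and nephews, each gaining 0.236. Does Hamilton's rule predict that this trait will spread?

Hamilton's rule: the trait is favored when the sum of r·B over every recipient exceeds the actor's cost C.
r to a full sibling = 0.5 (full sibs share both parents — two paths of length 2: r = 2·(1/2)^2 = 1/2).
r to a half-sibling = 1/4 (half-sibs share one parent — one path of length 2: r = (1/2)^2 = 1/4).
r to a full niece or nephew = 0.25 (full aunt/uncle↔niece/nephew: two paths of length 3 through the shared grandparent pair: r = 2·(1/2)^3 = 1/4).
Summing one r·B term per recipient: 3·0.5·0.288 + 2·0.25·0.503 + 2·0.25·0.236 = 0.8015.
0.8015 < 1.8: the indirect benefit is less than the cost.

No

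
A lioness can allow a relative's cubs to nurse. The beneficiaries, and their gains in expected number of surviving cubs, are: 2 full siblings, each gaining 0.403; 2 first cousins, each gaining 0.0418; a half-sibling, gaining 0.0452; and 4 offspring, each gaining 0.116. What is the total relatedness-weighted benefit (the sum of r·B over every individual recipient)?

r to a full sibling = 0.5 (full sibs share both parents — two paths of length 2: r = 2·(1/2)^2 = 1/2).
r to a first cousin = 1/8 (first cousins share one grandparent pair — two paths of length 4: r = 2·(1/2)^4 = 1/8).
r to a half-sibling = 0.25 (half-sibs share one parent — one path of length 2: r = (1/2)^2 = 1/4).
r to an offspring = 0.5 (one parent–offspring link: r = (1/2)^1 = 1/2).
Summing one r·B term per recipient: 2·0.5·0.403 + 2·0.125·0.0418 + 1·0.25·0.0452 + 4·0.5·0.116 = 0.65675.

0.65675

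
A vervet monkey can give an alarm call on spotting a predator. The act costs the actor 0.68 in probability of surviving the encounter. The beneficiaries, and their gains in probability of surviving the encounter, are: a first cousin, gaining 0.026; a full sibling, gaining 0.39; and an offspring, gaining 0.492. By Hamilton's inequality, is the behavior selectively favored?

No

Hamilton's rule: the trait is favored when the sum of r·B over every recipient exceeds the actor's cost C.
r to a first cousin = 1/8 (first cousins share one grandparent pair — two paths of length 4: r = 2·(1/2)^4 = 1/8).
r to a full sibling = 0.5 (full sibs share both parents — two paths of length 2: r = 2·(1/2)^2 = 1/2).
r to an offspring = 1/2 (one parent–offspring link: r = (1/2)^1 = 1/2).
Summing one r·B term per recipient: 1·0.125·0.026 + 1·0.5·0.39 + 1·0.5·0.492 = 0.44425.
0.44425 < 0.68: the indirect benefit is less than the cost.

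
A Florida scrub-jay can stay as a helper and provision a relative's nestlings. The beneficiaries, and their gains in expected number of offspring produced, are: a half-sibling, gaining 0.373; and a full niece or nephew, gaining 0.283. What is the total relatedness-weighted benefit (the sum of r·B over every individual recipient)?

r to a half-sibling = 1/4 (half-sibs share one parent — one path of length 2: r = (1/2)^2 = 1/4).
r to a full niece or nephew = 0.25 (full aunt/uncle↔niece/nephew: two paths of length 3 through the shared grandparent pair: r = 2·(1/2)^3 = 1/4).
Summing one r·B term per recipient: 1·0.25·0.373 + 1·0.25·0.283 = 0.164.

0.164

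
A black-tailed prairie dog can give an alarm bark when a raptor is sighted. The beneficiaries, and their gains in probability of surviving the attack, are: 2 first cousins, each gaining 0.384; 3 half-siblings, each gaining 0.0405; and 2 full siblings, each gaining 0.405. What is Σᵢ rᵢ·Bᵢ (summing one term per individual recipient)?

0.531375

r to a first cousin = 1/8 (first cousins share one grandparent pair — two paths of length 4: r = 2·(1/2)^4 = 1/8).
r to a half-sibling = 1/4 (half-sibs share one parent — one path of length 2: r = (1/2)^2 = 1/4).
r to a full sibling = 1/2 (full sibs share both parents — two paths of length 2: r = 2·(1/2)^2 = 1/2).
Summing one r·B term per recipient: 2·0.125·0.384 + 3·0.25·0.0405 + 2·0.5·0.405 = 0.531375.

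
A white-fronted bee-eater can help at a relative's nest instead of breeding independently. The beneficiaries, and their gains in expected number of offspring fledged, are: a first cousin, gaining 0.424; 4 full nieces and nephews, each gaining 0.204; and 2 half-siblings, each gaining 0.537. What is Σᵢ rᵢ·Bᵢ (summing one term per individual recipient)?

r to a first cousin = 1/8 (first cousins share one grandparent pair — two paths of length 4: r = 2·(1/2)^4 = 1/8).
r to a full niece or nephew = 0.25 (full aunt/uncle↔niece/nephew: two paths of length 3 through the shared grandparent pair: r = 2·(1/2)^3 = 1/4).
r to a half-sibling = 1/4 (half-sibs share one parent — one path of length 2: r = (1/2)^2 = 1/4).
Summing one r·B term per recipient: 1·0.125·0.424 + 4·0.25·0.204 + 2·0.25·0.537 = 0.5255.

0.5255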